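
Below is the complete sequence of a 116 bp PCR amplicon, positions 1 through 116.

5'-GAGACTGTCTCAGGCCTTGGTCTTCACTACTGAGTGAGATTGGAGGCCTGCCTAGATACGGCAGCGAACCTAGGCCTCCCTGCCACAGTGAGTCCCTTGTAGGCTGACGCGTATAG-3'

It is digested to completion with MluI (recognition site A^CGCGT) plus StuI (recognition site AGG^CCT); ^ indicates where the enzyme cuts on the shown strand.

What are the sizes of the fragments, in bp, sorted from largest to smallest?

The MluI site (ACGCGT) starts at position 107.
MluI cuts after the first base of each site, so after position 107.
StuI sites (AGGCCT) start at positions 12, 44, 72.
StuI cuts after base 3 of each site, so after positions 14, 46, 74.
Combined cut positions: 14, 46, 74, 107.
Linear molecule, 4 cuts → 5 fragments:
  1–14 → 14 bp
  15–46 → 32 bp
  47–74 → 28 bp
  75–107 → 33 bp
  108–116 → 9 bp
Sorted largest to smallest: 33, 32, 28, 14, 9 bp.

33, 32, 28, 14, 9 bp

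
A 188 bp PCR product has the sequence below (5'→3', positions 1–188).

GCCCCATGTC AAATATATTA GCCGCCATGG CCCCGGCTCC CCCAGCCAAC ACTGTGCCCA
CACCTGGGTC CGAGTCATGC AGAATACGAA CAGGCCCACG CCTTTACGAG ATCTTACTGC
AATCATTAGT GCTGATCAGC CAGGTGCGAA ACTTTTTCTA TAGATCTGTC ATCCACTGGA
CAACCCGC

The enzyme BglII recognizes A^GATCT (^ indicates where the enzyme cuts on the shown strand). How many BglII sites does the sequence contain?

AGATCT occurs starting at positions 109, 162.
BglII cuts at 2 sites.

2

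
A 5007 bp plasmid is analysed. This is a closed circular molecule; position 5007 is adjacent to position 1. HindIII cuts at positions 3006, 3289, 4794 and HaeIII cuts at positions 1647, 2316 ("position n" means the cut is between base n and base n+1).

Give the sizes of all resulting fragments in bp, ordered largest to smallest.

Combined cut positions (sorted): 1647, 2316, 3006, 3289, 4794.
Circular molecule, 5 cuts → 5 fragments:
  2316 − 1647 = 669 bp
  3006 − 2316 = 690 bp
  3289 − 3006 = 283 bp
  4794 − 3289 = 1505 bp
  wrap: 5007 − 4794 + 1647 = 1860 bp
Sorted largest to smallest: 1860, 1505, 690, 669, 283 bp.

1860, 1505, 690, 669, 283 bp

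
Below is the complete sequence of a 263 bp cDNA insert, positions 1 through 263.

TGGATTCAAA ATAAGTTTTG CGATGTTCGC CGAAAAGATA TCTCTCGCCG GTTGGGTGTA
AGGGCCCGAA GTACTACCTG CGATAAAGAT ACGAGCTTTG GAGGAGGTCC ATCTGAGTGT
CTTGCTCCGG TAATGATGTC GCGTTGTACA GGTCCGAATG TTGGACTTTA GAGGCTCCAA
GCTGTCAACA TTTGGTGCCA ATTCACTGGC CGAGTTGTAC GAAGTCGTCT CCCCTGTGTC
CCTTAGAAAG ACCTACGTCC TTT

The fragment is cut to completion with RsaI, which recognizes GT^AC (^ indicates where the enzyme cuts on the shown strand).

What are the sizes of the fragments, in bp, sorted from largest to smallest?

RsaI sites (GTAC) start at positions 71, 146, 217.
RsaI cuts after base 2 of each site, so after positions 72, 147, 218.
Linear molecule, 3 cuts → 4 fragments:
  1–72 → 72 bp
  73–147 → 75 bp
  148–218 → 71 bp
  219–263 → 45 bp
Sorted largest to smallest: 75, 72, 71, 45 bp.

75, 72, 71, 45 bp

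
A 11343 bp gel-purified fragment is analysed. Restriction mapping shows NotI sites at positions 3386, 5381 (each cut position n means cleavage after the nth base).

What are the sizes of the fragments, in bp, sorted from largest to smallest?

Linear molecule, 2 cuts → 3 fragments:
  3386 − 0 = 3386 bp
  5381 − 3386 = 1995 bp
  11343 − 5381 = 5962 bp
Sorted largest to smallest: 5962, 3386, 1995 bp.

5962, 3386, 1995 bp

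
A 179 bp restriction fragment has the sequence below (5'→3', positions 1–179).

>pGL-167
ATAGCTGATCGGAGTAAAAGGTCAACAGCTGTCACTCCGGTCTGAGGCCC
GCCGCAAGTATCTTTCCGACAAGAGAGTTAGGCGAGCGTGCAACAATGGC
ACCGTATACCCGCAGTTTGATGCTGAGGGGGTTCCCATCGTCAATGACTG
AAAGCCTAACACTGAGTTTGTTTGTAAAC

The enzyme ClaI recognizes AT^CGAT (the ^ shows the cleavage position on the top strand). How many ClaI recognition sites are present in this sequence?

0

No occurrence of ATCGAT is present in the sequence.
ClaI does not cut: 0 sites.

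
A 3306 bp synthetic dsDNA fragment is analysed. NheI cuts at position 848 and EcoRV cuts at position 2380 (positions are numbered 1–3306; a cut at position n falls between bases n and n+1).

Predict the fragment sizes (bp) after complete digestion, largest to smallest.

Combined cut positions (sorted): 848, 2380.
Linear molecule, 2 cuts → 3 fragments:
  848 − 0 = 848 bp
  2380 − 848 = 1532 bp
  3306 − 2380 = 926 bp
Sorted largest to smallest: 1532, 926, 848 bp.

1532, 926, 848 bp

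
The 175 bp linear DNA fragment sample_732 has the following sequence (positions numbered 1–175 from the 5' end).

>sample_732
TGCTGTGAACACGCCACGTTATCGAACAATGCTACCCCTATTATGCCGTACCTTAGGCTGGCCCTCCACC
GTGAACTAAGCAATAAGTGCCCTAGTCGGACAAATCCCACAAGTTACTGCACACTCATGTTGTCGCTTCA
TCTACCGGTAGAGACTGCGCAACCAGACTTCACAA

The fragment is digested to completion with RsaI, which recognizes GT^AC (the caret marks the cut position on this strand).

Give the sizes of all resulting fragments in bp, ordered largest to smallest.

126, 49 bp

The RsaI site (GTAC) starts at position 48.
RsaI cuts after base 2 of each site, so after position 49.
Linear molecule, 1 cut → 2 fragments:
  1–49 → 49 bp
  50–175 → 126 bp
Sorted largest to smallest: 126, 49 bp.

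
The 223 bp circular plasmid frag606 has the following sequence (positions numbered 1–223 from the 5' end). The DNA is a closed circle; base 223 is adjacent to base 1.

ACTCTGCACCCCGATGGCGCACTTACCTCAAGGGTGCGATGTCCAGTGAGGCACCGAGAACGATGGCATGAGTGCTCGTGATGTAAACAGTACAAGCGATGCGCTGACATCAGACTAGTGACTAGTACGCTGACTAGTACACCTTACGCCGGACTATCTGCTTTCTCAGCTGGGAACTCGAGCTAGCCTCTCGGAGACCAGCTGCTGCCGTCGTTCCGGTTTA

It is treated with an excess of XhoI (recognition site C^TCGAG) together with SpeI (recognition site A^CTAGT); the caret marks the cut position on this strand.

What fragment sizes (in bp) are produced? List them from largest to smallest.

160, 44, 12, 7 bp

The XhoI site (CTCGAG) starts at position 177.
XhoI cuts after the first base of each site, so after position 177.
SpeI sites (ACTAGT) start at positions 114, 121, 133.
SpeI cuts after the first base of each site, so after positions 114, 121, 133.
Combined cut positions: 114, 121, 133, 177.
Circular molecule, 4 cuts → 4 fragments:
  115–121 → 7 bp
  122–133 → 12 bp
  134–177 → 44 bp
  178–223 then 1–114 → 46 + 114 = 160 bp
Sorted largest to smallest: 160, 44, 12, 7 bp.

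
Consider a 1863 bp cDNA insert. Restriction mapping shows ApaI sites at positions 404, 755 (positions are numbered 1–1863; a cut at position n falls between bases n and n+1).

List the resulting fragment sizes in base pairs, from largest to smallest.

Linear molecule, 2 cuts → 3 fragments:
  404 − 0 = 404 bp
  755 − 404 = 351 bp
  1863 − 755 = 1108 bp
Sorted largest to smallest: 1108, 404, 351 bp.

1108, 404, 351 bp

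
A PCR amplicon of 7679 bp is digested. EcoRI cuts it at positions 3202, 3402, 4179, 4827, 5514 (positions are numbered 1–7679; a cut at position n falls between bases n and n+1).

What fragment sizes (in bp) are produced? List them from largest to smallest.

3202, 2165, 777, 687, 648, 200 bp

Linear molecule, 5 cuts → 6 fragments:
  3202 − 0 = 3202 bp
  3402 − 3202 = 200 bp
  4179 − 3402 = 777 bp
  4827 − 4179 = 648 bp
  5514 − 4827 = 687 bp
  7679 − 5514 = 2165 bp
Sorted largest to smallest: 3202, 2165, 777, 687, 648, 200 bp.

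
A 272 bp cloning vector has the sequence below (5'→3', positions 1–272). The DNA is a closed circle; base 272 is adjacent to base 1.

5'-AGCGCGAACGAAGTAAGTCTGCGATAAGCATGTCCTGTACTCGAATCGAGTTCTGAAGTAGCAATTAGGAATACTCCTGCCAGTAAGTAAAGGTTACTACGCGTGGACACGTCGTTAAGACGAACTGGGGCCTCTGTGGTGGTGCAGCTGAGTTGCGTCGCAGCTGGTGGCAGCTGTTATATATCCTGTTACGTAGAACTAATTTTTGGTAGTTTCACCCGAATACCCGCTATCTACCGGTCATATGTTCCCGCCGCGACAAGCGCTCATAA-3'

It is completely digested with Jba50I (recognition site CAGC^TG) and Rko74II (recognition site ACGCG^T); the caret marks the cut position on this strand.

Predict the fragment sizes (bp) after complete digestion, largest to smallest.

Jba50I sites (CAGCTG) start at positions 145, 161, 171.
Jba50I cuts after base 4 of each site, so after positions 148, 164, 174.
The Rko74II site (ACGCGT) starts at position 99.
Rko74II cuts after base 5 of each site (before the last base), so after position 103.
Combined cut positions: 103, 148, 164, 174.
Circular molecule, 4 cuts → 4 fragments:
  104–148 → 45 bp
  149–164 → 16 bp
  165–174 → 10 bp
  175–272 then 1–103 → 98 + 103 = 201 bp
Sorted largest to smallest: 201, 45, 16, 10 bp.

201, 45, 16, 10 bp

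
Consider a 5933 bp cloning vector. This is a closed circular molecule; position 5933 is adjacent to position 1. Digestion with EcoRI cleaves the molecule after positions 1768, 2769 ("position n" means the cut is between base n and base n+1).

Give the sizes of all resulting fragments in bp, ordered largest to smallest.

4932, 1001 bp

Circular molecule, 2 cuts → 2 fragments:
  2769 − 1768 = 1001 bp
  wrap: 5933 − 2769 + 1768 = 4932 bp
Sorted largest to smallest: 4932, 1001 bp.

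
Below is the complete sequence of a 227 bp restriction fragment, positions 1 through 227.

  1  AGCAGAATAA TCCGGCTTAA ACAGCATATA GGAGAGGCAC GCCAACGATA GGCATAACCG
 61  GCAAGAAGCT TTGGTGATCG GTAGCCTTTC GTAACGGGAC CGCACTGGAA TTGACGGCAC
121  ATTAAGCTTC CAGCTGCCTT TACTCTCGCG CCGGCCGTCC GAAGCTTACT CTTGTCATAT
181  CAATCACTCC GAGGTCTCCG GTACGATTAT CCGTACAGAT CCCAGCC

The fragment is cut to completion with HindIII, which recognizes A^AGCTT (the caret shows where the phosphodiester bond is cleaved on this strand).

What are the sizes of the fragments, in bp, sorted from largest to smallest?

HindIII sites (AAGCTT) start at positions 66, 124, 162.
HindIII cuts after the first base of each site, so after positions 66, 124, 162.
Linear molecule, 3 cuts → 4 fragments:
  1–66 → 66 bp
  67–124 → 58 bp
  125–162 → 38 bp
  163–227 → 65 bp
Sorted largest to smallest: 66, 65, 58, 38 bp.

66, 65, 58, 38 bp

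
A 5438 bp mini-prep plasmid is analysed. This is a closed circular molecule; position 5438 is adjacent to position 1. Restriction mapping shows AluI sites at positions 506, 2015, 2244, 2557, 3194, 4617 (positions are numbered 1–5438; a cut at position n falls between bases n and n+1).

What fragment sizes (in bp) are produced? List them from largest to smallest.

Circular molecule, 6 cuts → 6 fragments:
  2015 − 506 = 1509 bp
  2244 − 2015 = 229 bp
  2557 − 2244 = 313 bp
  3194 − 2557 = 637 bp
  4617 − 3194 = 1423 bp
  wrap: 5438 − 4617 + 506 = 1327 bp
Sorted largest to smallest: 1509, 1423, 1327, 637, 313, 229 bp.

1509, 1423, 1327, 637, 313, 229 bp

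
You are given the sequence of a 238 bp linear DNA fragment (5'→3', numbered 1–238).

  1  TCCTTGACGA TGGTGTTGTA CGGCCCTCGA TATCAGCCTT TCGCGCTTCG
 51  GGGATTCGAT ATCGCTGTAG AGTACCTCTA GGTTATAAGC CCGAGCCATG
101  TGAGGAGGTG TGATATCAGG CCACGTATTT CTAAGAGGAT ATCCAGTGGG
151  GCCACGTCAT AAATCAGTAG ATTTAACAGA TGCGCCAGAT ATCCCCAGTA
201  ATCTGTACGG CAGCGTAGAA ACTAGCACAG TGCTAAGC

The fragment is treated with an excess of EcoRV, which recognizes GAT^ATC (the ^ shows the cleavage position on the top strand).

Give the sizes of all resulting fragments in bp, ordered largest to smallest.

54, 50, 48, 31, 29, 26 bp

EcoRV sites (GATATC) start at positions 29, 58, 112, 138, 188.
EcoRV cuts after base 3 of each site, so after positions 31, 60, 114, 140, 190.
Linear molecule, 5 cuts → 6 fragments:
  1–31 → 31 bp
  32–60 → 29 bp
  61–114 → 54 bp
  115–140 → 26 bp
  141–190 → 50 bp
  191–238 → 48 bp
Sorted largest to smallest: 54, 50, 48, 31, 29, 26 bp.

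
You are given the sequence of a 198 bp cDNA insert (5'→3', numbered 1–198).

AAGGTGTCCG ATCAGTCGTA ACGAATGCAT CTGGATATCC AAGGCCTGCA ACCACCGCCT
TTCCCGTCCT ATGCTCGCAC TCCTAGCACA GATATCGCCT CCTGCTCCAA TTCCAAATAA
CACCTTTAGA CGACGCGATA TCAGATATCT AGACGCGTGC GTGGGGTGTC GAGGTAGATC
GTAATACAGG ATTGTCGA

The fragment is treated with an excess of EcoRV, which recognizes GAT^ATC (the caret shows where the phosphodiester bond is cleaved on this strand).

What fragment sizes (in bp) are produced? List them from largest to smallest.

57, 52, 46, 36, 7 bp

EcoRV sites (GATATC) start at positions 34, 91, 137, 144.
EcoRV cuts after base 3 of each site, so after positions 36, 93, 139, 146.
Linear molecule, 4 cuts → 5 fragments:
  1–36 → 36 bp
  37–93 → 57 bp
  94–139 → 46 bp
  140–146 → 7 bp
  147–198 → 52 bp
Sorted largest to smallest: 57, 52, 46, 36, 7 bp.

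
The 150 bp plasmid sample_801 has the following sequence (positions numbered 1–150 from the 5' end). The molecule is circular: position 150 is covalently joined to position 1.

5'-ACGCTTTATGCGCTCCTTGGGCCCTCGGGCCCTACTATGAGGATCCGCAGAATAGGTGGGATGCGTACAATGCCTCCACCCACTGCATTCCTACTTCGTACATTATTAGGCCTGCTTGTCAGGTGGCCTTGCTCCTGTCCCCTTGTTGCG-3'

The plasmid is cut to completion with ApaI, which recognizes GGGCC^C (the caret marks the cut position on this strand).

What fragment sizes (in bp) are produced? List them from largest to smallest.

ApaI sites (GGGCCC) start at positions 19, 27.
ApaI cuts after base 5 of each site (before the last base), so after positions 23, 31.
Circular molecule, 2 cuts → 2 fragments:
  24–31 → 8 bp
  32–150 then 1–23 → 119 + 23 = 142 bp
Sorted largest to smallest: 142, 8 bp.

142, 8 bp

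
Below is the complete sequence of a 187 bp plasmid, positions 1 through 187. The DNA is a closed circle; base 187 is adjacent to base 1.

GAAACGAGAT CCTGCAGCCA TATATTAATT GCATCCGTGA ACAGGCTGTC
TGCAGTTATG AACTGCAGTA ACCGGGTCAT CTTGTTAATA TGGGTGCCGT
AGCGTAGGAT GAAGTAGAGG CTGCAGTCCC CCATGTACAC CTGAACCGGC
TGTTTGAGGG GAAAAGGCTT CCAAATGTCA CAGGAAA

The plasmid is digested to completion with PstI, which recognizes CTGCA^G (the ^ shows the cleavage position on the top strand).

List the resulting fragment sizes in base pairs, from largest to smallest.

78, 58, 38, 13 bp

PstI sites (CTGCAG) start at positions 12, 50, 63, 121.
PstI cuts after base 5 of each site (before the last base), so after positions 16, 54, 67, 125.
Circular molecule, 4 cuts → 4 fragments:
  17–54 → 38 bp
  55–67 → 13 bp
  68–125 → 58 bp
  126–187 then 1–16 → 62 + 16 = 78 bp
Sorted largest to smallest: 78, 58, 38, 13 bp.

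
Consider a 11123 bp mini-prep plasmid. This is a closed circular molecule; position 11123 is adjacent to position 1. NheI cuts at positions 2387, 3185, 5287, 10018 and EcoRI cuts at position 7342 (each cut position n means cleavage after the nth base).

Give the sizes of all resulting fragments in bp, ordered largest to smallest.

Combined cut positions (sorted): 2387, 3185, 5287, 7342, 10018.
Circular molecule, 5 cuts → 5 fragments:
  3185 − 2387 = 798 bp
  5287 − 3185 = 2102 bp
  7342 − 5287 = 2055 bp
  10018 − 7342 = 2676 bp
  wrap: 11123 − 10018 + 2387 = 3492 bp
Sorted largest to smallest: 3492, 2676, 2102, 2055, 798 bp.

3492, 2676, 2102, 2055, 798 bp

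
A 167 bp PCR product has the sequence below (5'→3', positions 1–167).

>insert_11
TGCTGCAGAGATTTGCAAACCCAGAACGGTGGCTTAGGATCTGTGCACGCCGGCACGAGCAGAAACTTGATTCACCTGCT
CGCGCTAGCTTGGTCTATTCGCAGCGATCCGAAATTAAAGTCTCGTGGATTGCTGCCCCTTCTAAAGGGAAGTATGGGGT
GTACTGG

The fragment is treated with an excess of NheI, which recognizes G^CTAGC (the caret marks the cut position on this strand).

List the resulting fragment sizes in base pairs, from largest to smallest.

84, 83 bp

The NheI site (GCTAGC) starts at position 84.
NheI cuts after the first base of each site, so after position 84.
Linear molecule, 1 cut → 2 fragments:
  1–84 → 84 bp
  85–167 → 83 bp
Sorted largest to smallest: 84, 83 bp.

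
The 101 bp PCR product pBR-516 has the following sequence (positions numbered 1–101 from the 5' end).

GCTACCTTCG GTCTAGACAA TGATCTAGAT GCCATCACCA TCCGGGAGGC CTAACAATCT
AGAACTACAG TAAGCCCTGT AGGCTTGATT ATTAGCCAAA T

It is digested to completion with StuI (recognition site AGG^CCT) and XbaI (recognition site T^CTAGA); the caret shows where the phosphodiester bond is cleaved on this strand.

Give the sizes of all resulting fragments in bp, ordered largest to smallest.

The StuI site (AGGCCT) starts at position 47.
StuI cuts after base 3 of each site, so after position 49.
XbaI sites (TCTAGA) start at positions 12, 24, 58.
XbaI cuts after the first base of each site, so after positions 12, 24, 58.
Combined cut positions: 12, 24, 49, 58.
Linear molecule, 4 cuts → 5 fragments:
  1–12 → 12 bp
  13–24 → 12 bp
  25–49 → 25 bp
  50–58 → 9 bp
  59–101 → 43 bp
Sorted largest to smallest: 43, 25, 12, 12, 9 bp.

43, 25, 12, 12, 9 bp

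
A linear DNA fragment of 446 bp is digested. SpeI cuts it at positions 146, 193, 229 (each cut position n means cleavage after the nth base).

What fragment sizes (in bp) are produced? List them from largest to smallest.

217, 146, 47, 36 bp

Linear molecule, 3 cuts → 4 fragments:
  146 − 0 = 146 bp
  193 − 146 = 47 bp
  229 − 193 = 36 bp
  446 − 229 = 217 bp
Sorted largest to smallest: 217, 146, 47, 36 bp.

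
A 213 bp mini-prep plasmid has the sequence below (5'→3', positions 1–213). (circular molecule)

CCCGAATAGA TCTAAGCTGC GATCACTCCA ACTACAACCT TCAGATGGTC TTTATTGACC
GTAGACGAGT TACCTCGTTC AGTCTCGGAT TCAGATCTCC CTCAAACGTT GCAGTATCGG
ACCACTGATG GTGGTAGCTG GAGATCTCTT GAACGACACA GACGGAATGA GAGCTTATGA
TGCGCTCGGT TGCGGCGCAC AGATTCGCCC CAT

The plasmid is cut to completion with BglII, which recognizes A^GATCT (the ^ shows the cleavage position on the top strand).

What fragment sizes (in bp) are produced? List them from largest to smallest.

85, 79, 49 bp

BglII sites (AGATCT) start at positions 8, 93, 142.
BglII cuts after the first base of each site, so after positions 8, 93, 142.
Circular molecule, 3 cuts → 3 fragments:
  9–93 → 85 bp
  94–142 → 49 bp
  143–213 then 1–8 → 71 + 8 = 79 bp
Sorted largest to smallest: 85, 79, 49 bp.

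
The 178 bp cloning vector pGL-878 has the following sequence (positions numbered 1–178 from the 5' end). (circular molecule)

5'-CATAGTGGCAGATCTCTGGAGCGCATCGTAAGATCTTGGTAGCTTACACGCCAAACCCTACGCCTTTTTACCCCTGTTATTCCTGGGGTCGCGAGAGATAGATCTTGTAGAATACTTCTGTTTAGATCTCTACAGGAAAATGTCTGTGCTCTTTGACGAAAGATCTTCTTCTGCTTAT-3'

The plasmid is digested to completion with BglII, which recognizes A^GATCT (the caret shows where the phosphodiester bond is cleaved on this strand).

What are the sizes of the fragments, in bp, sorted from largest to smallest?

BglII sites (AGATCT) start at positions 10, 31, 100, 124, 161.
BglII cuts after the first base of each site, so after positions 10, 31, 100, 124, 161.
Circular molecule, 5 cuts → 5 fragments:
  11–31 → 21 bp
  32–100 → 69 bp
  101–124 → 24 bp
  125–161 → 37 bp
  162–178 then 1–10 → 17 + 10 = 27 bp
Sorted largest to smallest: 69, 37, 27, 24, 21 bp.

69, 37, 27, 24, 21 bp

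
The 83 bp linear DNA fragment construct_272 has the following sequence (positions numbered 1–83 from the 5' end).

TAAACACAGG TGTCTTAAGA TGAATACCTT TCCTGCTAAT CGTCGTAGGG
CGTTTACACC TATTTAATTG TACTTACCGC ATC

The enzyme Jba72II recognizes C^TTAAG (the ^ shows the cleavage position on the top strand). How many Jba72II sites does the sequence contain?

1

CTTAAG occurs starting at position 14.
Jba72II cuts at 1 site.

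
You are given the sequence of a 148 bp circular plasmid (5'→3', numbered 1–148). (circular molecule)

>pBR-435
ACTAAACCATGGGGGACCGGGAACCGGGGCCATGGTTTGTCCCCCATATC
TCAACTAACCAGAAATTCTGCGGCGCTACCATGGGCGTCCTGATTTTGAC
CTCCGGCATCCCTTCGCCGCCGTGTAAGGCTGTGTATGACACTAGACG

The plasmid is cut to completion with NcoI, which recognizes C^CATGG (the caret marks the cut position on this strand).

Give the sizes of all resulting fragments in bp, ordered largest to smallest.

NcoI sites (CCATGG) start at positions 7, 30, 79.
NcoI cuts after the first base of each site, so after positions 7, 30, 79.
Circular molecule, 3 cuts → 3 fragments:
  8–30 → 23 bp
  31–79 → 49 bp
  80–148 then 1–7 → 69 + 7 = 76 bp
Sorted largest to smallest: 76, 49, 23 bp.

76, 49, 23 bp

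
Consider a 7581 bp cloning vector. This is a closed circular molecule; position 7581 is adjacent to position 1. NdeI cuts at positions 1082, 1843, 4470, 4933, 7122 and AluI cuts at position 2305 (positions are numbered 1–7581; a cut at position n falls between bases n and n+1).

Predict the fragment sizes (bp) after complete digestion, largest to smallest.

Combined cut positions (sorted): 1082, 1843, 2305, 4470, 4933, 7122.
Circular molecule, 6 cuts → 6 fragments:
  1843 − 1082 = 761 bp
  2305 − 1843 = 462 bp
  4470 − 2305 = 2165 bp
  4933 − 4470 = 463 bp
  7122 − 4933 = 2189 bp
  wrap: 7581 − 7122 + 1082 = 1541 bp
Sorted largest to smallest: 2189, 2165, 1541, 761, 463, 462 bp.

2189, 2165, 1541, 761, 463, 462 bp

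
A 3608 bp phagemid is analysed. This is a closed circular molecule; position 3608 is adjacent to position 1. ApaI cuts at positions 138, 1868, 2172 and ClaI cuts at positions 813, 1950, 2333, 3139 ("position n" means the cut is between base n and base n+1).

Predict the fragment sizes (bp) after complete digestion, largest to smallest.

1055, 806, 675, 607, 222, 161, 82 bp

Combined cut positions (sorted): 138, 813, 1868, 1950, 2172, 2333, 3139.
Circular molecule, 7 cuts → 7 fragments:
  813 − 138 = 675 bp
  1868 − 813 = 1055 bp
  1950 − 1868 = 82 bp
  2172 − 1950 = 222 bp
  2333 − 2172 = 161 bp
  3139 − 2333 = 806 bp
  wrap: 3608 − 3139 + 138 = 607 bp
Sorted largest to smallest: 1055, 806, 675, 607, 222, 161, 82 bp.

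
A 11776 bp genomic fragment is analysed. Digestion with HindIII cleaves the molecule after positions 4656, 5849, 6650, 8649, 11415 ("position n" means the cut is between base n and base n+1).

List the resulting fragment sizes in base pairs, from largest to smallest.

Linear molecule, 5 cuts → 6 fragments:
  4656 − 0 = 4656 bp
  5849 − 4656 = 1193 bp
  6650 − 5849 = 801 bp
  8649 − 6650 = 1999 bp
  11415 − 8649 = 2766 bp
  11776 − 11415 = 361 bp
Sorted largest to smallest: 4656, 2766, 1999, 1193, 801, 361 bp.

4656, 2766, 1999, 1193, 801, 361 bp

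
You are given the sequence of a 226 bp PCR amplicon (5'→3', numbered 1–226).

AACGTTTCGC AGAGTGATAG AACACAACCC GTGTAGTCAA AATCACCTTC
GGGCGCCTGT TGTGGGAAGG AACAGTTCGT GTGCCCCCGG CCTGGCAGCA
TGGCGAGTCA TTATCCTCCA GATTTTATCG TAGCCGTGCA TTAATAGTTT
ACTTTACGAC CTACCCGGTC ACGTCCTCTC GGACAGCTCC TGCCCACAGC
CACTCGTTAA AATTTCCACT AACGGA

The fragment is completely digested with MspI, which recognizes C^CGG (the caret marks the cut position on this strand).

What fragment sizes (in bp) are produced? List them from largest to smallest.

MspI sites (CCGG) start at positions 87, 165.
MspI cuts after the first base of each site, so after positions 87, 165.
Linear molecule, 2 cuts → 3 fragments:
  1–87 → 87 bp
  88–165 → 78 bp
  166–226 → 61 bp
Sorted largest to smallest: 87, 78, 61 bp.

87, 78, 61 bp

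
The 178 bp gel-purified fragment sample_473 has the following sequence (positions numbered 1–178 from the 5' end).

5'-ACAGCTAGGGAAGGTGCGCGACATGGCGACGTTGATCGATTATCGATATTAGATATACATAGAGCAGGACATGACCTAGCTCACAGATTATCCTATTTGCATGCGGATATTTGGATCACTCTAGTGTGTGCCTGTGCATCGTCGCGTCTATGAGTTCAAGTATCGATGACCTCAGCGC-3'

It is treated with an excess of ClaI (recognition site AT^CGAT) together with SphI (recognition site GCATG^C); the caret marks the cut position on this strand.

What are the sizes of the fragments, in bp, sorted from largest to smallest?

60, 60, 36, 15, 7 bp

ClaI sites (ATCGAT) start at positions 35, 42, 162.
ClaI cuts after base 2 of each site, so after positions 36, 43, 163.
The SphI site (GCATGC) starts at position 99.
SphI cuts after base 5 of each site (before the last base), so after position 103.
Combined cut positions: 36, 43, 103, 163.
Linear molecule, 4 cuts → 5 fragments:
  1–36 → 36 bp
  37–43 → 7 bp
  44–103 → 60 bp
  104–163 → 60 bp
  164–178 → 15 bp
Sorted largest to smallest: 60, 60, 36, 15, 7 bp.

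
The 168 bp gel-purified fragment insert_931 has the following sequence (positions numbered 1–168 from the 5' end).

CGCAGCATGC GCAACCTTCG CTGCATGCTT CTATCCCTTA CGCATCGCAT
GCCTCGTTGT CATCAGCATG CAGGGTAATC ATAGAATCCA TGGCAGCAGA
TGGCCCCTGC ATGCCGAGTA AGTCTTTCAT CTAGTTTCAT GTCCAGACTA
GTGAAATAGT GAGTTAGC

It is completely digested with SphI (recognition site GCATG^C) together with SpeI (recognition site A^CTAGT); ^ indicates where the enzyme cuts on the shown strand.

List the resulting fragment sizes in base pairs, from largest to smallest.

43, 34, 24, 21, 19, 18, 9 bp

SphI sites (GCATGC) start at positions 5, 23, 47, 66, 109.
SphI cuts after base 5 of each site (before the last base), so after positions 9, 27, 51, 70, 113.
The SpeI site (ACTAGT) starts at position 147.
SpeI cuts after the first base of each site, so after position 147.
Combined cut positions: 9, 27, 51, 70, 113, 147.
Linear molecule, 6 cuts → 7 fragments:
  1–9 → 9 bp
  10–27 → 18 bp
  28–51 → 24 bp
  52–70 → 19 bp
  71–113 → 43 bp
  114–147 → 34 bp
  148–168 → 21 bp
Sorted largest to smallest: 43, 34, 24, 21, 19, 18, 9 bp.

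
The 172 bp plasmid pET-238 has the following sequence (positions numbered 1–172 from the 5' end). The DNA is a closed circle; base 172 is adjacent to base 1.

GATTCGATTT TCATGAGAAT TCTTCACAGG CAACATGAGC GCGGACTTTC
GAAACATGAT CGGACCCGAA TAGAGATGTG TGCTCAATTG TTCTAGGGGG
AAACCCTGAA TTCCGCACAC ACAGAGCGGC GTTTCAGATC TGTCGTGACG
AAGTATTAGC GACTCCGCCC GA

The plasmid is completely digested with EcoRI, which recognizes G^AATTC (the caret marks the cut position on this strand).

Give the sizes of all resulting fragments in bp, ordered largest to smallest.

91, 81 bp

EcoRI sites (GAATTC) start at positions 17, 108.
EcoRI cuts after the first base of each site, so after positions 17, 108.
Circular molecule, 2 cuts → 2 fragments:
  18–108 → 91 bp
  109–172 then 1–17 → 64 + 17 = 81 bp
Sorted largest to smallest: 91, 81 bp.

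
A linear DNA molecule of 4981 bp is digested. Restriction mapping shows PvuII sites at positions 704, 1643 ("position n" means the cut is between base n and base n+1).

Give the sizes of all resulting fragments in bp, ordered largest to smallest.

Linear molecule, 2 cuts → 3 fragments:
  704 − 0 = 704 bp
  1643 − 704 = 939 bp
  4981 − 1643 = 3338 bp
Sorted largest to smallest: 3338, 939, 704 bp.

3338, 939, 704 bp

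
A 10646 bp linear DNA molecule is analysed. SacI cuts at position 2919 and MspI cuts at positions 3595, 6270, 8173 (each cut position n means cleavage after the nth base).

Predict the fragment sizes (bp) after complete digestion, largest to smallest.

Combined cut positions (sorted): 2919, 3595, 6270, 8173.
Linear molecule, 4 cuts → 5 fragments:
  2919 − 0 = 2919 bp
  3595 − 2919 = 676 bp
  6270 − 3595 = 2675 bp
  8173 − 6270 = 1903 bp
  10646 − 8173 = 2473 bp
Sorted largest to smallest: 2919, 2675, 2473, 1903, 676 bp.

2919, 2675, 2473, 1903, 676 bp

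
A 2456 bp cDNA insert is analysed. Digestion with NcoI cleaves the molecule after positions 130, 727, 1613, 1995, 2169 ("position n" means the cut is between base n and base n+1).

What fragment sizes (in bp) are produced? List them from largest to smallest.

886, 597, 382, 287, 174, 130 bp

Linear molecule, 5 cuts → 6 fragments:
  130 − 0 = 130 bp
  727 − 130 = 597 bp
  1613 − 727 = 886 bp
  1995 − 1613 = 382 bp
  2169 − 1995 = 174 bp
  2456 − 2169 = 287 bp
Sorted largest to smallest: 886, 597, 382, 287, 174, 130 bp.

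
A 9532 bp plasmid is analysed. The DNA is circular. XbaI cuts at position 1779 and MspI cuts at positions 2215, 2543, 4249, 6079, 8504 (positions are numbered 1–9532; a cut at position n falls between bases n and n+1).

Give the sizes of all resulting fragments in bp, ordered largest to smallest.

Combined cut positions (sorted): 1779, 2215, 2543, 4249, 6079, 8504.
Circular molecule, 6 cuts → 6 fragments:
  2215 − 1779 = 436 bp
  2543 − 2215 = 328 bp
  4249 − 2543 = 1706 bp
  6079 − 4249 = 1830 bp
  8504 − 6079 = 2425 bp
  wrap: 9532 − 8504 + 1779 = 2807 bp
Sorted largest to smallest: 2807, 2425, 1830, 1706, 436, 328 bp.

2807, 2425, 1830, 1706, 436, 328 bp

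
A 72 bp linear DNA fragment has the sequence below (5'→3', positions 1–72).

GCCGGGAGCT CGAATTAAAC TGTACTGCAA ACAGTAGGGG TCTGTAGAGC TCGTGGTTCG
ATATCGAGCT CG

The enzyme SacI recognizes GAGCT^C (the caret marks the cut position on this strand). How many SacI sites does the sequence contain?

3

GAGCTC occurs starting at positions 6, 47, 66.
SacI cuts at 3 sites.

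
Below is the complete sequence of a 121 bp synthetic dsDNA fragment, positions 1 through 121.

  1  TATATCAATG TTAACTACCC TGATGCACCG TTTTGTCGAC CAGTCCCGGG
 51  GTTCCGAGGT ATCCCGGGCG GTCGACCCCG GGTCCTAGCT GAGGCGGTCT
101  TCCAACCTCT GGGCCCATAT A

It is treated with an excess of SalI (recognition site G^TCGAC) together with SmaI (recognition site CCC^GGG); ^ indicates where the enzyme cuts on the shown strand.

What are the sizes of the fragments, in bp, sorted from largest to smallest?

42, 35, 18, 12, 8, 6 bp

SalI sites (GTCGAC) start at positions 35, 71.
SalI cuts after the first base of each site, so after positions 35, 71.
SmaI sites (CCCGGG) start at positions 45, 63, 77.
SmaI cuts after base 3 of each site, so after positions 47, 65, 79.
Combined cut positions: 35, 47, 65, 71, 79.
Linear molecule, 5 cuts → 6 fragments:
  1–35 → 35 bp
  36–47 → 12 bp
  48–65 → 18 bp
  66–71 → 6 bp
  72–79 → 8 bp
  80–121 → 42 bp
Sorted largest to smallest: 42, 35, 18, 12, 8, 6 bp.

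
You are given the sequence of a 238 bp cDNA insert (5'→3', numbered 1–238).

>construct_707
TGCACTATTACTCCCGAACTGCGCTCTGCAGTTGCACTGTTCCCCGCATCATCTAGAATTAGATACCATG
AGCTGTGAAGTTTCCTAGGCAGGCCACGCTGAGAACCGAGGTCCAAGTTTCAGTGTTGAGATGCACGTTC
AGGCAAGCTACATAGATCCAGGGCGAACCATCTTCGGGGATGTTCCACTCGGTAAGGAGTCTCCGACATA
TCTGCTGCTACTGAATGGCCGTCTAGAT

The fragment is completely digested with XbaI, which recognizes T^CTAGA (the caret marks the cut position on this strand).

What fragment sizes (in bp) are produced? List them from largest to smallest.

XbaI sites (TCTAGA) start at positions 52, 232.
XbaI cuts after the first base of each site, so after positions 52, 232.
Linear molecule, 2 cuts → 3 fragments:
  1–52 → 52 bp
  53–232 → 180 bp
  233–238 → 6 bp
Sorted largest to smallest: 180, 52, 6 bp.

180, 52, 6 bp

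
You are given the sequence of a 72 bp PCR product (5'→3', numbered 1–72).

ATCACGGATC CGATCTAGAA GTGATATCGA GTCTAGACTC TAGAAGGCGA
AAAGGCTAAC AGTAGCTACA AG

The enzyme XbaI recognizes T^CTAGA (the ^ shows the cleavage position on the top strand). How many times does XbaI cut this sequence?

TCTAGA occurs starting at positions 14, 32, 39.
XbaI cuts at 3 sites.

3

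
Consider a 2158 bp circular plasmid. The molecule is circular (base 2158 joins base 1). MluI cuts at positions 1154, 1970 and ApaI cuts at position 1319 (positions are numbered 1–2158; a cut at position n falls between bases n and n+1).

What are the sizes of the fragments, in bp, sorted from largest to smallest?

Combined cut positions (sorted): 1154, 1319, 1970.
Circular molecule, 3 cuts → 3 fragments:
  1319 − 1154 = 165 bp
  1970 − 1319 = 651 bp
  wrap: 2158 − 1970 + 1154 = 1342 bp
Sorted largest to smallest: 1342, 651, 165 bp.

1342, 651, 165 bp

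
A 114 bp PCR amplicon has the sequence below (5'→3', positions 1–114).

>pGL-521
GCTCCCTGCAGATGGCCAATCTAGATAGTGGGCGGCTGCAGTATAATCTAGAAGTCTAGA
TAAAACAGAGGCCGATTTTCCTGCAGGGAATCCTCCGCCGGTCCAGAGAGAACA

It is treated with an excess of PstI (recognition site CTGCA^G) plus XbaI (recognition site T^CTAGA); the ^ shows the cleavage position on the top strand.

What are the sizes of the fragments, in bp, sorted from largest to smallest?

30, 29, 20, 10, 10, 8, 7 bp

PstI sites (CTGCAG) start at positions 6, 36, 81.
PstI cuts after base 5 of each site (before the last base), so after positions 10, 40, 85.
XbaI sites (TCTAGA) start at positions 20, 47, 55.
XbaI cuts after the first base of each site, so after positions 20, 47, 55.
Combined cut positions: 10, 20, 40, 47, 55, 85.
Linear molecule, 6 cuts → 7 fragments:
  1–10 → 10 bp
  11–20 → 10 bp
  21–40 → 20 bp
  41–47 → 7 bp
  48–55 → 8 bp
  56–85 → 30 bp
  86–114 → 29 bp
Sorted largest to smallest: 30, 29, 20, 10, 10, 8, 7 bp.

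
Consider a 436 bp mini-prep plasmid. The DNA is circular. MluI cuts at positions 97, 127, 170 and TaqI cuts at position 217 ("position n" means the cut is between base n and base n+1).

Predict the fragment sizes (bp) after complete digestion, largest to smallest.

Combined cut positions (sorted): 97, 127, 170, 217.
Circular molecule, 4 cuts → 4 fragments:
  127 − 97 = 30 bp
  170 − 127 = 43 bp
  217 − 170 = 47 bp
  wrap: 436 − 217 + 97 = 316 bp
Sorted largest to smallest: 316, 47, 43, 30 bp.

316, 47, 43, 30 bp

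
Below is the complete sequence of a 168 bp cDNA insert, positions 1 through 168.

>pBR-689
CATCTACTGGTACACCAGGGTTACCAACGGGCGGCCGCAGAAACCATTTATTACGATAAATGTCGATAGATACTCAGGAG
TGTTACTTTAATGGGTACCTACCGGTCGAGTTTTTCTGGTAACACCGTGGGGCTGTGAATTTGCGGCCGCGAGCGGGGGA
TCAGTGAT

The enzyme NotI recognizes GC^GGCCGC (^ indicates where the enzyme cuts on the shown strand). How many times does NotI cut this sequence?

2

GCGGCCGC occurs starting at positions 31, 143.
NotI cuts at 2 sites.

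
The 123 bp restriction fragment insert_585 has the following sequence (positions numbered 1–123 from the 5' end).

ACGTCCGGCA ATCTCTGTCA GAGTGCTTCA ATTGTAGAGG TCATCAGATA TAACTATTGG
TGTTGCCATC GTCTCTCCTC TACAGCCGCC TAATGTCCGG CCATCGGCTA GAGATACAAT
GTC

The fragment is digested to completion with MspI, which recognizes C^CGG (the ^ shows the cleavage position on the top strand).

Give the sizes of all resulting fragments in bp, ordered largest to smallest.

MspI sites (CCGG) start at positions 5, 97.
MspI cuts after the first base of each site, so after positions 5, 97.
Linear molecule, 2 cuts → 3 fragments:
  1–5 → 5 bp
  6–97 → 92 bp
  98–123 → 26 bp
Sorted largest to smallest: 92, 26, 5 bp.

92, 26, 5 bp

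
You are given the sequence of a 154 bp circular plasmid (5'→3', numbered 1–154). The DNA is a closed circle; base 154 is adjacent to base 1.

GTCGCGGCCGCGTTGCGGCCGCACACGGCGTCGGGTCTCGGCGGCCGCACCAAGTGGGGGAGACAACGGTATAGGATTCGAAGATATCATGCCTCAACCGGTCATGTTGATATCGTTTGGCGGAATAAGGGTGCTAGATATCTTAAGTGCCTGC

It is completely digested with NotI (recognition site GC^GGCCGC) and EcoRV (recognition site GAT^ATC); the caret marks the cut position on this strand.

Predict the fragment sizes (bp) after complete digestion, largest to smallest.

43, 28, 26, 26, 20, 11 bp

NotI sites (GCGGCCGC) start at positions 4, 15, 41.
NotI cuts after base 2 of each site, so after positions 5, 16, 42.
EcoRV sites (GATATC) start at positions 83, 109, 137.
EcoRV cuts after base 3 of each site, so after positions 85, 111, 139.
Combined cut positions: 5, 16, 42, 85, 111, 139.
Circular molecule, 6 cuts → 6 fragments:
  6–16 → 11 bp
  17–42 → 26 bp
  43–85 → 43 bp
  86–111 → 26 bp
  112–139 → 28 bp
  140–154 then 1–5 → 15 + 5 = 20 bp
Sorted largest to smallest: 43, 28, 26, 26, 20, 11 bp.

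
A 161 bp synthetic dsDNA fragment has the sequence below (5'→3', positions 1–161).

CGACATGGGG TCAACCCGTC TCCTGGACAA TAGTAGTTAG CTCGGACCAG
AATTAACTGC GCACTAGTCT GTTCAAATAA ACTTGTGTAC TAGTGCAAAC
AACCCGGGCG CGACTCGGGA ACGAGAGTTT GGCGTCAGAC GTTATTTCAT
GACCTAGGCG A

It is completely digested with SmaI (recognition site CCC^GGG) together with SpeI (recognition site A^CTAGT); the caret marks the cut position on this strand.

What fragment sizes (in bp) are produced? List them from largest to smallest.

The SmaI site (CCCGGG) starts at position 103.
SmaI cuts after base 3 of each site, so after position 105.
SpeI sites (ACTAGT) start at positions 63, 89.
SpeI cuts after the first base of each site, so after positions 63, 89.
Combined cut positions: 63, 89, 105.
Linear molecule, 3 cuts → 4 fragments:
  1–63 → 63 bp
  64–89 → 26 bp
  90–105 → 16 bp
  106–161 → 56 bp
Sorted largest to smallest: 63, 56, 26, 16 bp.

63, 56, 26, 16 bp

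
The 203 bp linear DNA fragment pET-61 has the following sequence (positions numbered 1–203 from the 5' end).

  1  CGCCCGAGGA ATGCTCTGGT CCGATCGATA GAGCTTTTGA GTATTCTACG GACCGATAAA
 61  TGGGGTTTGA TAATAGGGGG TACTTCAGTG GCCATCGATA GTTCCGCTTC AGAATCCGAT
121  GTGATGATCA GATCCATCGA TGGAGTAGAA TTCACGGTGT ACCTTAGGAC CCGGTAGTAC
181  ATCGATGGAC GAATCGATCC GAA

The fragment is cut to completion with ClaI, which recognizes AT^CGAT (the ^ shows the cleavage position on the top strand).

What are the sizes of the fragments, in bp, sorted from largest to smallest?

ClaI sites (ATCGAT) start at positions 24, 94, 136, 181, 193.
ClaI cuts after base 2 of each site, so after positions 25, 95, 137, 182, 194.
Linear molecule, 5 cuts → 6 fragments:
  1–25 → 25 bp
  26–95 → 70 bp
  96–137 → 42 bp
  138–182 → 45 bp
  183–194 → 12 bp
  195–203 → 9 bp
Sorted largest to smallest: 70, 45, 42, 25, 12, 9 bp.

70, 45, 42, 25, 12, 9 bp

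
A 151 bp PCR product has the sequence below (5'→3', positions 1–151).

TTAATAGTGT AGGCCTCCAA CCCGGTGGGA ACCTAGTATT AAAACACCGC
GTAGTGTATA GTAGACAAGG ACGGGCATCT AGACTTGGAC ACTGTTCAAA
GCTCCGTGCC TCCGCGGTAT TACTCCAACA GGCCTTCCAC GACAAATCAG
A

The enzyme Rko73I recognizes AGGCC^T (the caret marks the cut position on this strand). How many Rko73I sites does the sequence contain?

AGGCCT occurs starting at positions 11, 130.
Rko73I cuts at 2 sites.

2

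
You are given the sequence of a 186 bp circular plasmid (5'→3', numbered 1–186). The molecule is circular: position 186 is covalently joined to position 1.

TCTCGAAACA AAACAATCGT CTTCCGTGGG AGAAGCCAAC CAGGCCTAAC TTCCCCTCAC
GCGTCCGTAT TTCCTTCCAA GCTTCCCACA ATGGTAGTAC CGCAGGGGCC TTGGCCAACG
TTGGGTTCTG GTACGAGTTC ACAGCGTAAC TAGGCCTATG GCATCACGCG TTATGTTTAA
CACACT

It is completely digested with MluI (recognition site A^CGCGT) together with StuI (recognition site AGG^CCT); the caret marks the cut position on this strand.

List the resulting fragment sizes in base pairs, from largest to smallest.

95, 64, 15, 12 bp

MluI sites (ACGCGT) start at positions 59, 166.
MluI cuts after the first base of each site, so after positions 59, 166.
StuI sites (AGGCCT) start at positions 42, 152.
StuI cuts after base 3 of each site, so after positions 44, 154.
Combined cut positions: 44, 59, 154, 166.
Circular molecule, 4 cuts → 4 fragments:
  45–59 → 15 bp
  60–154 → 95 bp
  155–166 → 12 bp
  167–186 then 1–44 → 20 + 44 = 64 bp
Sorted largest to smallest: 95, 64, 15, 12 bp.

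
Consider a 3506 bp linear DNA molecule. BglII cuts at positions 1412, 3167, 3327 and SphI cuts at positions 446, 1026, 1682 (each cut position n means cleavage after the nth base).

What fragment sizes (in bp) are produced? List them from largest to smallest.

1485, 580, 446, 386, 270, 179, 160 bp

Combined cut positions (sorted): 446, 1026, 1412, 1682, 3167, 3327.
Linear molecule, 6 cuts → 7 fragments:
  446 − 0 = 446 bp
  1026 − 446 = 580 bp
  1412 − 1026 = 386 bp
  1682 − 1412 = 270 bp
  3167 − 1682 = 1485 bp
  3327 − 3167 = 160 bp
  3506 − 3327 = 179 bp
Sorted largest to smallest: 1485, 580, 446, 386, 270, 179, 160 bp.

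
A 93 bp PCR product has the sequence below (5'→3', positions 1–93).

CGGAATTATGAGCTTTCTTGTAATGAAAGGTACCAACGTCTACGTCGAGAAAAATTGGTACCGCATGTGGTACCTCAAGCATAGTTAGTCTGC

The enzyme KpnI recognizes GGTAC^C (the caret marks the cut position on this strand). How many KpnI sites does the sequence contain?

3

GGTACC occurs starting at positions 29, 57, 69.
KpnI cuts at 3 sites.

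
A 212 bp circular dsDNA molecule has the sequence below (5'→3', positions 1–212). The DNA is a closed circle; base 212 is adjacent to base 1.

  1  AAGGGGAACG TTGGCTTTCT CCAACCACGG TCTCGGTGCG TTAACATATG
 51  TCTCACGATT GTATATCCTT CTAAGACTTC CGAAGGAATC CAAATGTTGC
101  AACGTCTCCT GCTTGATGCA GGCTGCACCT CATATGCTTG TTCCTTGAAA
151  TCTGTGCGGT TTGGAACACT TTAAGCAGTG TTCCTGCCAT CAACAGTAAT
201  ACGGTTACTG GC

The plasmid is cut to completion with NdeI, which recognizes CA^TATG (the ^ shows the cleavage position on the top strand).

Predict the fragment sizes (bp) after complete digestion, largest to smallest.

NdeI sites (CATATG) start at positions 45, 131.
NdeI cuts after base 2 of each site, so after positions 46, 132.
Circular molecule, 2 cuts → 2 fragments:
  47–132 → 86 bp
  133–212 then 1–46 → 80 + 46 = 126 bp
Sorted largest to smallest: 126, 86 bp.

126, 86 bp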